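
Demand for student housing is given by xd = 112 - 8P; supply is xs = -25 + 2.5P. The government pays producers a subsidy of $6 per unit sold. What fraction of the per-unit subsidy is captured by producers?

Pre-subsidy: 112 - 8P = -25 + 2.5P gives P* = 274/21, x* = 160/21.
With the subsidy, sellers receive Ps = Pb + 6 for each unit, where Pb is the price buyers pay.
Supply in terms of Pb becomes xs = -25 + 2.5(Pb + 6) = -10 + 2.5Pb. Setting this equal to demand: 112 - 8Pb = -10 + 2.5Pb, so Pb = 244/21.
Sellers receive Ps = 244/21 + 6 = 370/21; x' = 112 − 8·(244/21) = 400/21.
Buyers' price falls by P* − Pb = 274/21 − 244/21 = 10/7; sellers' price rises by Ps − P* = 370/21 − 274/21 = 32/7.
So producers capture (32/7)/6 = 16/21 of each unit of subsidy.

Producer share = 16/21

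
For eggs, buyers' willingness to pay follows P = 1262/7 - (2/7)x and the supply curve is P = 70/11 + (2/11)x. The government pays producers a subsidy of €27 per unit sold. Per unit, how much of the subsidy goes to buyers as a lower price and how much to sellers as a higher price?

Buyers gain €16.5 per unit; sellers gain €10.5 per unit

Pre-subsidy: 1262/7 - (2/7)x = 70/11 + (2/11)x gives x* = 372 and P* = 74.
With the subsidy, sellers receive Ps = Pb + 27 for each unit, where Pb is the price buyers pay.
On the curves, Pb = 1262/7 - (2/7)x and Ps = 70/11 + (2/11)x; the wedge Ps − Pb = 27 gives 70/11 + (2/11)x − (1262/7 - (2/7)x) = 27, so x' = 429.75.
Then Pb = 1262/7 − (2/7)·429.75 = 57.5 and Ps = 70/11 + (2/11)·429.75 = 84.5.
Buyers' price falls by P* − Pb = 74 − 57.5 = 16.5; sellers' price rises by Ps − P* = 84.5 − 74 = 10.5.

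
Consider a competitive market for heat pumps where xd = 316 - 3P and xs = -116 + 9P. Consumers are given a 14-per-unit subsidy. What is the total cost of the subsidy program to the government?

Government cost = 3353

Pre-subsidy: 316 - 3P = -116 + 9P gives P* = 36, x* = 208.
With the rebate, buyers effectively pay Pb = Ps − 14, where Ps is the price sellers receive.
Demand in terms of Ps becomes xd = 316 − 3(Ps − 14) = 358 - 3Ps. Setting this equal to supply: 358 - 3Ps = -116 + 9Ps, so Ps = 39.5.
Buyers pay Pb = 39.5 − 14 = 25.5; x' = -116 + 9·39.5 = 239.5.
Government outlay = subsidy × quantity = 14 × 239.5 = 3353.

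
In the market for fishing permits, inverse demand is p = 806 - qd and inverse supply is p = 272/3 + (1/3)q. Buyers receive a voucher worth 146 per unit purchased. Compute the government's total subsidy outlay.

Pre-subsidy: 806 - q = 272/3 + (1/3)q gives q* = 536.5 and p* = 269.5.
With the rebate, buyers effectively pay pb = ps − 146, where ps is the price sellers receive.
On the curves, pb = 806 - q and ps = 272/3 + (1/3)q; the wedge ps − pb = 146 gives 272/3 + (1/3)q − (806 - q) = 146, so q' = 646.
Then pb = 806 − 1·646 = 160 and ps = 272/3 + (1/3)·646 = 306.
Government outlay = subsidy × quantity = 146 × 646 = 94316.

Government cost = 94316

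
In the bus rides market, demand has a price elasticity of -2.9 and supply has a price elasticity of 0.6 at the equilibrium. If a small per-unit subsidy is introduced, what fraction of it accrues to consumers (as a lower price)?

For a small subsidy around the equilibrium, the benefit split depends on the relative slopes, which at a point are proportional to the elasticities.
Buyer share = εs/(εs + |εd|) = 0.6/(0.6 + 2.9) = 6/35; seller share = |εd|/(εs + |εd|) = 29/35.

Consumer share = 6/35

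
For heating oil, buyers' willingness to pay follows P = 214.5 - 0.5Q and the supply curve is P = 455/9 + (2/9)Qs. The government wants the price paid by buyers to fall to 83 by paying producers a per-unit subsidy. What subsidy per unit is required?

At a buyer price of 83, quantity demanded is 429 − 2·83 = 263.
Sellers supply 263 only when they receive Ps = 455/9 + (2/9)·263 = 109.
s = Ps − Pb = 109 − 83 = 26.

Required subsidy s = 26 per unit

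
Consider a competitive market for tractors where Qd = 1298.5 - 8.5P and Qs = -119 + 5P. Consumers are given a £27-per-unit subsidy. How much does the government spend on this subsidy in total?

Pre-subsidy: 1298.5 - 8.5P = -119 + 5P gives P* = 105, Q* = 406.
With the rebate, buyers effectively pay Pb = Ps − 27, where Ps is the price sellers receive.
Demand in terms of Ps becomes Qd = 1298.5 − 8.5(Ps − 27) = 1528 - 8.5Ps. Setting this equal to supply: 1528 - 8.5Ps = -119 + 5Ps, so Ps = 122.
Buyers pay Pb = 122 − 27 = 95; Q' = -119 + 5·122 = 491.
Government outlay = subsidy × quantity = 27 × 491 = 13257.

Government cost = £13257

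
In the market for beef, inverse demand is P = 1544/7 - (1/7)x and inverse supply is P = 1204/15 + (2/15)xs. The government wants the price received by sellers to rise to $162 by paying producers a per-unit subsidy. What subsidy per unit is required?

Required subsidy s = $29 per unit

At a seller price of 162, quantity supplied is -602 + 7.5·162 = 613.
Buyers absorb 613 only when they pay Pb = 1544/7 − (1/7)·613 = 133.
s = Ps − Pb = 162 − 133 = 29.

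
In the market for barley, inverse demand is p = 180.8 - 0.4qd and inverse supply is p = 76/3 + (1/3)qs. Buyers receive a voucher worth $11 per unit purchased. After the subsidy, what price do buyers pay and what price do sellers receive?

Pre-subsidy: 180.8 - 0.4q = 76/3 + (1/3)q gives q* = 212 and p* = 96.
With the rebate, buyers effectively pay pb = ps − 11, where ps is the price sellers receive.
On the curves, pb = 180.8 - 0.4q and ps = 76/3 + (1/3)q; the wedge ps − pb = 11 gives 76/3 + (1/3)q − (180.8 - 0.4q) = 11, so q' = 227.
Then pb = 180.8 − 0.4·227 = 90 and ps = 76/3 + (1/3)·227 = 101.

Buyers pay $90; sellers receive $101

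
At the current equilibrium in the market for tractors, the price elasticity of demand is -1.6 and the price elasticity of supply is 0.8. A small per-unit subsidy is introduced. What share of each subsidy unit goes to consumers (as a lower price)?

Consumer share = 1/3

For a small subsidy around the equilibrium, the benefit split depends on the relative slopes, which at a point are proportional to the elasticities.
Buyer share = εs/(εs + |εd|) = 0.8/(0.8 + 1.6) = 1/3; seller share = |εd|/(εs + |εd|) = 2/3.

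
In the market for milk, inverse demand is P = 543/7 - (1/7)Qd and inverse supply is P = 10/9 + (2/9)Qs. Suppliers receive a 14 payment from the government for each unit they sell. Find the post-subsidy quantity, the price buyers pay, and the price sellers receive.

Q' = 5699/23; buyers pay 970/23; sellers receive 1292/23

Pre-subsidy: 543/7 - (1/7)Q = 10/9 + (2/9)Q gives Q* = 4817/23 and P* = 1096/23.
With the subsidy, sellers receive Ps = Pb + 14 for each unit, where Pb is the price buyers pay.
On the curves, Pb = 543/7 - (1/7)Q and Ps = 10/9 + (2/9)Q; the wedge Ps − Pb = 14 gives 10/9 + (2/9)Q − (543/7 - (1/7)Q) = 14, so Q' = 5699/23.
Then Pb = 543/7 − (1/7)·(5699/23) = 970/23 and Ps = 10/9 + (2/9)·(5699/23) = 1292/23.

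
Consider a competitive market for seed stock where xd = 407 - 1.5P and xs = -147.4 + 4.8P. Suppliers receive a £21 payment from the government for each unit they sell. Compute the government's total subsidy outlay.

Government cost = £6279

Pre-subsidy: 407 - 1.5P = -147.4 + 4.8P gives P* = 88, x* = 275.
With the subsidy, sellers receive Ps = Pb + 21 for each unit, where Pb is the price buyers pay.
Supply in terms of Pb becomes xs = -147.4 + 4.8(Pb + 21) = -46.6 + 4.8Pb. Setting this equal to demand: 407 - 1.5Pb = -46.6 + 4.8Pb, so Pb = 72.
Sellers receive Ps = 72 + 21 = 93; x' = 407 − 1.5·72 = 299.
Government outlay = subsidy × quantity = 21 × 299 = 6279.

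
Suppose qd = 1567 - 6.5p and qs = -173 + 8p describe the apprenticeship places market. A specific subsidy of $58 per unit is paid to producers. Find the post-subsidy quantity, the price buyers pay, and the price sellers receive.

Pre-subsidy: 1567 - 6.5p = -173 + 8p gives p* = 120, q* = 787.
With the subsidy, sellers receive ps = pb + 58 for each unit, where pb is the price buyers pay.
Supply in terms of pb becomes qs = -173 + 8(pb + 58) = 291 + 8pb. Setting this equal to demand: 1567 - 6.5pb = 291 + 8pb, so pb = 88.
Sellers receive ps = 88 + 58 = 146; q' = 1567 − 6.5·88 = 995.

q' = 995; buyers pay $88; sellers receive $146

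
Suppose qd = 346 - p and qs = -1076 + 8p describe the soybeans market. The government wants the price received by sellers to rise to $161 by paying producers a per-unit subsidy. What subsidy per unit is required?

Required subsidy s = $27 per unit

At a seller price of 161, quantity supplied is -1076 + 8·161 = 212.
Buyers absorb 212 only when they pay pb with 346 − 1·pb = 212, i.e. pb = 134.
s = ps − pb = 161 − 134 = 27.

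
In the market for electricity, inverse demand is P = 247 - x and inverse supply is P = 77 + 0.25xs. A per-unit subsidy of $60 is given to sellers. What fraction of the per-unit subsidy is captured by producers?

Producer share = 0.2

Pre-subsidy: 247 - x = 77 + 0.25x gives x* = 136 and P* = 111.
With the subsidy, sellers receive Ps = Pb + 60 for each unit, where Pb is the price buyers pay.
On the curves, Pb = 247 - x and Ps = 77 + 0.25x; the wedge Ps − Pb = 60 gives 77 + 0.25x − (247 - x) = 60, so x' = 184.
Then Pb = 247 − 1·184 = 63 and Ps = 77 + 0.25·184 = 123.
Buyers' price falls by P* − Pb = 111 − 63 = 48; sellers' price rises by Ps − P* = 123 − 111 = 12.
So producers capture 12/60 = 0.2 of each unit of subsidy.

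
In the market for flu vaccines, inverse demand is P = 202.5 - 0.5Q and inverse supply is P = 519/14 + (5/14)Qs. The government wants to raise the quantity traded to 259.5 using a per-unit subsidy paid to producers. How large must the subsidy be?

At Q = 259.5, from the demand curve buyers pay Pb = 202.5 − 0.5·259.5 = 72.75; from the supply curve sellers need Ps = 519/14 + (5/14)·259.5 = 129.75.
The subsidy must fill the gap: s = Ps − Pb = 129.75 − 72.75 = 57.

Required subsidy s = 57 per unit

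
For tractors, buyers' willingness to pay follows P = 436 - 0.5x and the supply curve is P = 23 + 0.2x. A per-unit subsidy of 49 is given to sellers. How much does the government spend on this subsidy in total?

Pre-subsidy: 436 - 0.5x = 23 + 0.2x gives x* = 590 and P* = 141.
With the subsidy, sellers receive Ps = Pb + 49 for each unit, where Pb is the price buyers pay.
On the curves, Pb = 436 - 0.5x and Ps = 23 + 0.2x; the wedge Ps − Pb = 49 gives 23 + 0.2x − (436 - 0.5x) = 49, so x' = 660.
Then Pb = 436 − 0.5·660 = 106 and Ps = 23 + 0.2·660 = 155.
Government outlay = subsidy × quantity = 49 × 660 = 32340.

Government cost = 32340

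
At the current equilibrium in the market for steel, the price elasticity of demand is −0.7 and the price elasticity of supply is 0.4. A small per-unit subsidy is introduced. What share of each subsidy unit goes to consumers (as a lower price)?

Consumer share = 4/11

For a small subsidy around the equilibrium, the benefit split depends on the relative slopes, which at a point are proportional to the elasticities.
Buyer share = εs/(εs + |εd|) = 0.4/(0.4 + 0.7) = 4/11; seller share = |εd|/(εs + |εd|) = 7/11.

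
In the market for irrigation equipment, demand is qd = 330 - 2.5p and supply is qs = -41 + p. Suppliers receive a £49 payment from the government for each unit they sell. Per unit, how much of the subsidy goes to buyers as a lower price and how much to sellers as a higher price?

Buyers gain £14 per unit; sellers gain £35 per unit

Pre-subsidy: 330 - 2.5p = -41 + p gives p* = 106, q* = 65.
With the subsidy, sellers receive ps = pb + 49 for each unit, where pb is the price buyers pay.
Supply in terms of pb becomes qs = -41 + 1(pb + 49) = 8 + pb. Setting this equal to demand: 330 - 2.5pb = 8 + pb, so pb = 92.
Sellers receive ps = 92 + 49 = 141; q' = 330 − 2.5·92 = 100.
Buyers' price falls by p* − pb = 106 − 92 = 14; sellers' price rises by ps − p* = 141 − 106 = 35.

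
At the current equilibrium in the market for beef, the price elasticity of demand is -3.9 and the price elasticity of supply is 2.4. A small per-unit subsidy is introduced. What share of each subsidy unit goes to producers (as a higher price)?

Producer share = 13/21

For a small subsidy around the equilibrium, the benefit split depends on the relative slopes, which at a point are proportional to the elasticities.
Buyer share = εs/(εs + |εd|) = 2.4/(2.4 + 3.9) = 8/21; seller share = |εd|/(εs + |εd|) = 13/21.
So producers capture 13/21 of the subsidy.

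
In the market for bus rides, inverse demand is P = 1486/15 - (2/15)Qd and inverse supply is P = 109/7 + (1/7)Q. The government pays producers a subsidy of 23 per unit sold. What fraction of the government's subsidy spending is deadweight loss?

DWL / government spending = 2415/22364

Pre-subsidy: 1486/15 - (2/15)Q = 109/7 + (1/7)Q gives Q* = 8767/29 and P* = 1704/29.
With the subsidy, sellers receive Ps = Pb + 23 for each unit, where Pb is the price buyers pay.
On the curves, Pb = 1486/15 - (2/15)Q and Ps = 109/7 + (1/7)Q; the wedge Ps − Pb = 23 gives 109/7 + (1/7)Q − (1486/15 - (2/15)Q) = 23, so Q' = 11182/29.
Then Pb = 1486/15 − (2/15)·(11182/29) = 1382/29 and Ps = 109/7 + (1/7)·(11182/29) = 2049/29.
ΔCS = ½(8767/29 + 11182/29)(1704/29 − 1382/29) = 3211789/841; ΔPS = ½(8767/29 + 11182/29)(2049/29 − 1704/29) = 6882405/1682.
Government spending = 23 × 11182/29 = 257186/29.
DWL = ½ × 23 × (11182/29 − 8767/29) = 55545/58; fraction = (55545/58) / (257186/29) = 2415/22364.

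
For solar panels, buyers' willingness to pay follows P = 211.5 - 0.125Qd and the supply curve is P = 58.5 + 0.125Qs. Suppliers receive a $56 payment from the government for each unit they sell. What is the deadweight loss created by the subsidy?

Deadweight loss = $6272

Pre-subsidy: 211.5 - 0.125Q = 58.5 + 0.125Q gives Q* = 612 and P* = 135.
With the subsidy, sellers receive Ps = Pb + 56 for each unit, where Pb is the price buyers pay.
On the curves, Pb = 211.5 - 0.125Q and Ps = 58.5 + 0.125Q; the wedge Ps − Pb = 56 gives 58.5 + 0.125Q − (211.5 - 0.125Q) = 56, so Q' = 836.
Then Pb = 211.5 − 0.125·836 = 107 and Ps = 58.5 + 0.125·836 = 163.
The subsidy expands output by 836 − 612 = 224 past the efficient level; on those units the gap between marginal cost and willingness to pay runs from 0 up to 56.
DWL = ½ × 56 × 224 = 6272.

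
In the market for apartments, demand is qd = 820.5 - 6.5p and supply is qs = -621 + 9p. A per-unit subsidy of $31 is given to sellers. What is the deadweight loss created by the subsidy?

Pre-subsidy: 820.5 - 6.5p = -621 + 9p gives p* = 93, q* = 216.
With the subsidy, sellers receive ps = pb + 31 for each unit, where pb is the price buyers pay.
Supply in terms of pb becomes qs = -621 + 9(pb + 31) = -342 + 9pb. Setting this equal to demand: 820.5 - 6.5pb = -342 + 9pb, so pb = 75.
Sellers receive ps = 75 + 31 = 106; q' = 820.5 − 6.5·75 = 333.
The subsidy expands output by 333 − 216 = 117 past the efficient level; on those units the gap between marginal cost and willingness to pay runs from 0 up to 31.
DWL = ½ × 31 × 117 = 1813.5.

Deadweight loss = $1813.5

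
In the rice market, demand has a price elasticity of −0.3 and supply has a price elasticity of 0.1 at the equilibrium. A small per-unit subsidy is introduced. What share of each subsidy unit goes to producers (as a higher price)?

Producer share = 0.75

For a small subsidy around the equilibrium, the benefit split depends on the relative slopes, which at a point are proportional to the elasticities.
Buyer share = εs/(εs + |εd|) = 0.1/(0.1 + 0.3) = 0.25; seller share = |εd|/(εs + |εd|) = 0.75.
So producers capture 0.75 of the subsidy.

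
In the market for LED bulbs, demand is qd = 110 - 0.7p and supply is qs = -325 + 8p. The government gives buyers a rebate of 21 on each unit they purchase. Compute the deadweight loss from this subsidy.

Deadweight loss = 4116/29

Pre-subsidy: 110 - 0.7p = -325 + 8p gives p* = 50, q* = 75.
With the rebate, buyers effectively pay pb = ps − 21, where ps is the price sellers receive.
Demand in terms of ps becomes qd = 110 − 0.7(ps − 21) = 124.7 - 0.7ps. Setting this equal to supply: 124.7 - 0.7ps = -325 + 8ps, so ps = 1499/29.
Buyers pay pb = 1499/29 − 21 = 890/29; q' = -325 + 8·(1499/29) = 2567/29.
The subsidy expands output by 2567/29 − 75 = 392/29 past the efficient level; on those units the gap between marginal cost and willingness to pay runs from 0 up to 21.
DWL = ½ × 21 × 392/29 = 4116/29.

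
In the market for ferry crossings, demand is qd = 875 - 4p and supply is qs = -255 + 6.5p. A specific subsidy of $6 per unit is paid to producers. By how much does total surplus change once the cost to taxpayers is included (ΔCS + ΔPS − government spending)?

Net change in total surplus = -312/7

Pre-subsidy: 875 - 4p = -255 + 6.5p gives p* = 2260/21, q* = 9335/21.
With the subsidy, sellers receive ps = pb + 6 for each unit, where pb is the price buyers pay.
Supply in terms of pb becomes qs = -255 + 6.5(pb + 6) = -216 + 6.5pb. Setting this equal to demand: 875 - 4pb = -216 + 6.5pb, so pb = 2182/21.
Sellers receive ps = 2182/21 + 6 = 2308/21; q' = 875 − 4·(2182/21) = 9647/21.
ΔCS = ½(9335/21 + 9647/21)(2260/21 − 2182/21) = 246766/147; ΔPS = ½(9335/21 + 9647/21)(2308/21 − 2260/21) = 151856/147.
Government spending = 6 × 9647/21 = 19294/7.
Net change = 246766/147 + 151856/147 − 19294/7 = -312/7. The loss equals the DWL triangle ½·6·104/7.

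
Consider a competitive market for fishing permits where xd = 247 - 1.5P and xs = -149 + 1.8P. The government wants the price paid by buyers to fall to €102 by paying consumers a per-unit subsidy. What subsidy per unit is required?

Required subsidy s = €33 per unit

At a buyer price of 102, quantity demanded is 247 − 1.5·102 = 94.
Sellers supply 94 only when they receive Ps with -149 + 1.8·Ps = 94, i.e. Ps = 135.
s = Ps − Pb = 135 − 102 = 33.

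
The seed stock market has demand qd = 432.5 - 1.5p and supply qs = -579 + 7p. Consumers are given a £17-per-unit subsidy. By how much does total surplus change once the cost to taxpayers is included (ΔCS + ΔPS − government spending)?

Net change in total surplus = -£178.5

Pre-subsidy: 432.5 - 1.5p = -579 + 7p gives p* = 119, q* = 254.
With the rebate, buyers effectively pay pb = ps − 17, where ps is the price sellers receive.
Demand in terms of ps becomes qd = 432.5 − 1.5(ps − 17) = 458 - 1.5ps. Setting this equal to supply: 458 - 1.5ps = -579 + 7ps, so ps = 122.
Buyers pay pb = 122 − 17 = 105; q' = -579 + 7·122 = 275.
ΔCS = ½(254 + 275)(119 − 105) = 3703; ΔPS = ½(254 + 275)(122 − 119) = 793.5.
Government spending = 17 × 275 = 4675.
Net change = 3703 + 793.5 − 4675 = -178.5. The loss equals the DWL triangle ½·17·21.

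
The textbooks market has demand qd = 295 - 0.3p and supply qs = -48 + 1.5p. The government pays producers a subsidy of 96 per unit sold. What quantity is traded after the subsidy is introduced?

q' = 1571/6

Pre-subsidy: 295 - 0.3p = -48 + 1.5p gives p* = 1715/9, q* = 1427/6.
With the subsidy, sellers receive ps = pb + 96 for each unit, where pb is the price buyers pay.
Supply in terms of pb becomes qs = -48 + 1.5(pb + 96) = 96 + 1.5pb. Setting this equal to demand: 295 - 0.3pb = 96 + 1.5pb, so pb = 995/9.
Sellers receive ps = 995/9 + 96 = 1859/9; q' = 295 − 0.3·(995/9) = 1571/6.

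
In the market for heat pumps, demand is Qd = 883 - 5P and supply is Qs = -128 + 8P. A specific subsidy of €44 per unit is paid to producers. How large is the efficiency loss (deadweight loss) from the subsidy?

Deadweight loss = 38720/13

Pre-subsidy: 883 - 5P = -128 + 8P gives P* = 1011/13, Q* = 6424/13.
With the subsidy, sellers receive Ps = Pb + 44 for each unit, where Pb is the price buyers pay.
Supply in terms of Pb becomes Qs = -128 + 8(Pb + 44) = 224 + 8Pb. Setting this equal to demand: 883 - 5Pb = 224 + 8Pb, so Pb = 659/13.
Sellers receive Ps = 659/13 + 44 = 1231/13; Q' = 883 − 5·(659/13) = 8184/13.
The subsidy expands output by 8184/13 − 6424/13 = 1760/13 past the efficient level; on those units the gap between marginal cost and willingness to pay runs from 0 up to 44.
DWL = ½ × 44 × 1760/13 = 38720/13.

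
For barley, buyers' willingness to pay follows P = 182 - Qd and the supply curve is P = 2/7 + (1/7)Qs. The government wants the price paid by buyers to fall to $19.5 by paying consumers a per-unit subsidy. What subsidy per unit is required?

Required subsidy s = $4 per unit

At a buyer price of 19.5, quantity demanded is 182 − 1·19.5 = 162.5.
Sellers supply 162.5 only when they receive Ps = 2/7 + (1/7)·162.5 = 23.5.
s = Ps − Pb = 23.5 − 19.5 = 4.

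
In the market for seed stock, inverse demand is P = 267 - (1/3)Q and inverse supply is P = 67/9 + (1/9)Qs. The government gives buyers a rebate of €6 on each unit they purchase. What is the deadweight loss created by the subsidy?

Pre-subsidy: 267 - (1/3)Q = 67/9 + (1/9)Q gives Q* = 584 and P* = 217/3.
With the rebate, buyers effectively pay Pb = Ps − 6, where Ps is the price sellers receive.
On the curves, Pb = 267 - (1/3)Q and Ps = 67/9 + (1/9)Q; the wedge Ps − Pb = 6 gives 67/9 + (1/9)Q − (267 - (1/3)Q) = 6, so Q' = 597.5.
Then Pb = 267 − (1/3)·597.5 = 407/6 and Ps = 67/9 + (1/9)·597.5 = 443/6.
The subsidy expands output by 597.5 − 584 = 13.5 past the efficient level; on those units the gap between marginal cost and willingness to pay runs from 0 up to 6.
DWL = ½ × 6 × 13.5 = 40.5.

Deadweight loss = €40.5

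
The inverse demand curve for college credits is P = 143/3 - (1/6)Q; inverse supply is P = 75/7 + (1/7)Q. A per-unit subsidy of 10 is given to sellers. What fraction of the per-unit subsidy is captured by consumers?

Pre-subsidy: 143/3 - (1/6)Q = 75/7 + (1/7)Q gives Q* = 1552/13 and P* = 361/13.
With the subsidy, sellers receive Ps = Pb + 10 for each unit, where Pb is the price buyers pay.
On the curves, Pb = 143/3 - (1/6)Q and Ps = 75/7 + (1/7)Q; the wedge Ps − Pb = 10 gives 75/7 + (1/7)Q − (143/3 - (1/6)Q) = 10, so Q' = 1972/13.
Then Pb = 143/3 − (1/6)·(1972/13) = 291/13 and Ps = 75/7 + (1/7)·(1972/13) = 421/13.
Buyers' price falls by P* − Pb = 361/13 − 291/13 = 70/13; sellers' price rises by Ps − P* = 421/13 − 361/13 = 60/13.
So consumers capture (70/13)/10 = 7/13 of each unit of subsidy.

Consumer share = 7/13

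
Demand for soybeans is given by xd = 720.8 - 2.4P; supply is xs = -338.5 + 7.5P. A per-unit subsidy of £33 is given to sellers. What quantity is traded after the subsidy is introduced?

x' = 524

Pre-subsidy: 720.8 - 2.4P = -338.5 + 7.5P gives P* = 107, x* = 464.
With the subsidy, sellers receive Ps = Pb + 33 for each unit, where Pb is the price buyers pay.
Supply in terms of Pb becomes xs = -338.5 + 7.5(Pb + 33) = -91 + 7.5Pb. Setting this equal to demand: 720.8 - 2.4Pb = -91 + 7.5Pb, so Pb = 82.
Sellers receive Ps = 82 + 33 = 115; x' = 720.8 − 2.4·82 = 524.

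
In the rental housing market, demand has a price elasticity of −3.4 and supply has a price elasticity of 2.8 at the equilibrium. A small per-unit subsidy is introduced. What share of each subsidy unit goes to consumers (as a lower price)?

Consumer share = 14/31

For a small subsidy around the equilibrium, the benefit split depends on the relative slopes, which at a point are proportional to the elasticities.
Buyer share = εs/(εs + |εd|) = 2.8/(2.8 + 3.4) = 14/31; seller share = |εd|/(εs + |εd|) = 17/31.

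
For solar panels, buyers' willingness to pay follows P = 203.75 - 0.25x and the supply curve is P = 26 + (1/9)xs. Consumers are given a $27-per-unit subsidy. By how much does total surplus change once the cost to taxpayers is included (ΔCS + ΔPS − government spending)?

Net change in total surplus = -13122/13

Pre-subsidy: 203.75 - 0.25x = 26 + (1/9)x gives x* = 6399/13 and P* = 1049/13.
With the rebate, buyers effectively pay Pb = Ps − 27, where Ps is the price sellers receive.
On the curves, Pb = 203.75 - 0.25x and Ps = 26 + (1/9)x; the wedge Ps − Pb = 27 gives 26 + (1/9)x − (203.75 - 0.25x) = 27, so x' = 567.
Then Pb = 203.75 − 0.25·567 = 62 and Ps = 26 + (1/9)·567 = 89.
ΔCS = ½(6399/13 + 567)(1049/13 − 62) = 1673055/169; ΔPS = ½(6399/13 + 567)(89 − 1049/13) = 743580/169.
Government spending = 27 × 567 = 15309.
Net change = 1673055/169 + 743580/169 − 15309 = -13122/13. The loss equals the DWL triangle ½·27·972/13.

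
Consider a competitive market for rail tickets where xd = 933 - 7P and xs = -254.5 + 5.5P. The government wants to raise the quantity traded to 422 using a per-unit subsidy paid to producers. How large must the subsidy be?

At x = 422, invert demand for the buyer price: Pb = (933 − 422)/7 = 73; invert supply for the seller price: Ps = (422 − (-254.5))/5.5 = 123.
The subsidy must fill the gap: s = Ps − Pb = 123 − 73 = 50.

Required subsidy s = 50 per unit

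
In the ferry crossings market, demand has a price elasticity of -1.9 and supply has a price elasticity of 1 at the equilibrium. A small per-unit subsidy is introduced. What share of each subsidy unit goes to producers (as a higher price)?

Producer share = 19/29

For a small subsidy around the equilibrium, the benefit split depends on the relative slopes, which at a point are proportional to the elasticities.
Buyer share = εs/(εs + |εd|) = 1/(1 + 1.9) = 10/29; seller share = |εd|/(εs + |εd|) = 19/29.
So producers capture 19/29 of the subsidy.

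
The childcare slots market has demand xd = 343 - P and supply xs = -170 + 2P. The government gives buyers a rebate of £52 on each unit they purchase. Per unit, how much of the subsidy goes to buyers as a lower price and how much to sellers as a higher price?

Pre-subsidy: 343 - P = -170 + 2P gives P* = 171, x* = 172.
With the rebate, buyers effectively pay Pb = Ps − 52, where Ps is the price sellers receive.
Demand in terms of Ps becomes xd = 343 − 1(Ps − 52) = 395 - Ps. Setting this equal to supply: 395 - Ps = -170 + 2Ps, so Ps = 565/3.
Buyers pay Pb = 565/3 − 52 = 409/3; x' = -170 + 2·(565/3) = 620/3.
Buyers' price falls by P* − Pb = 171 − 409/3 = 104/3; sellers' price rises by Ps − P* = 565/3 − 171 = 52/3.

Buyers gain 104/3 per unit; sellers gain 52/3 per unit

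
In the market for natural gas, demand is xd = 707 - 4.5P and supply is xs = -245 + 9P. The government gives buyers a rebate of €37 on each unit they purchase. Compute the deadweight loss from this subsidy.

Pre-subsidy: 707 - 4.5P = -245 + 9P gives P* = 1904/27, x* = 1169/3.
With the rebate, buyers effectively pay Pb = Ps − 37, where Ps is the price sellers receive.
Demand in terms of Ps becomes xd = 707 − 4.5(Ps − 37) = 873.5 - 4.5Ps. Setting this equal to supply: 873.5 - 4.5Ps = -245 + 9Ps, so Ps = 2237/27.
Buyers pay Pb = 2237/27 − 37 = 1238/27; x' = -245 + 9·(2237/27) = 1502/3.
The subsidy expands output by 1502/3 − 1169/3 = 111 past the efficient level; on those units the gap between marginal cost and willingness to pay runs from 0 up to 37.
DWL = ½ × 37 × 111 = 2053.5.

Deadweight loss = €2053.5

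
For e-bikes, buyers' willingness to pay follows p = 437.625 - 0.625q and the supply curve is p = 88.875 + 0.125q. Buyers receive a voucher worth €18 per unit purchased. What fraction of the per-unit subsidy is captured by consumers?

Consumer share = 5/6

Pre-subsidy: 437.625 - 0.625q = 88.875 + 0.125q gives q* = 465 and p* = 147.
With the rebate, buyers effectively pay pb = ps − 18, where ps is the price sellers receive.
On the curves, pb = 437.625 - 0.625q and ps = 88.875 + 0.125q; the wedge ps − pb = 18 gives 88.875 + 0.125q − (437.625 - 0.625q) = 18, so q' = 489.
Then pb = 437.625 − 0.625·489 = 132 and ps = 88.875 + 0.125·489 = 150.
Buyers' price falls by p* − pb = 147 − 132 = 15; sellers' price rises by ps − p* = 150 − 147 = 3.
So consumers capture 15/18 = 5/6 of each unit of subsidy.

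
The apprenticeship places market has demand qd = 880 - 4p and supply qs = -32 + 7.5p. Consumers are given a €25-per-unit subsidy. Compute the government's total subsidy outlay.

Pre-subsidy: 880 - 4p = -32 + 7.5p gives p* = 1824/23, q* = 12944/23.
With the rebate, buyers effectively pay pb = ps − 25, where ps is the price sellers receive.
Demand in terms of ps becomes qd = 880 − 4(ps − 25) = 980 - 4ps. Setting this equal to supply: 980 - 4ps = -32 + 7.5ps, so ps = 88.
Buyers pay pb = 88 − 25 = 63; q' = -32 + 7.5·88 = 628.
Government outlay = subsidy × quantity = 25 × 628 = 15700.

Government cost = €15700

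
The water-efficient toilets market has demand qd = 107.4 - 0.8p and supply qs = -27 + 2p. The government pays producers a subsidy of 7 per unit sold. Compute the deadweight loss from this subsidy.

Pre-subsidy: 107.4 - 0.8p = -27 + 2p gives p* = 48, q* = 69.
With the subsidy, sellers receive ps = pb + 7 for each unit, where pb is the price buyers pay.
Supply in terms of pb becomes qs = -27 + 2(pb + 7) = -13 + 2pb. Setting this equal to demand: 107.4 - 0.8pb = -13 + 2pb, so pb = 43.
Sellers receive ps = 43 + 7 = 50; q' = 107.4 − 0.8·43 = 73.
The subsidy expands output by 73 − 69 = 4 past the efficient level; on those units the gap between marginal cost and willingness to pay runs from 0 up to 7.
DWL = ½ × 7 × 4 = 14.

Deadweight loss = 14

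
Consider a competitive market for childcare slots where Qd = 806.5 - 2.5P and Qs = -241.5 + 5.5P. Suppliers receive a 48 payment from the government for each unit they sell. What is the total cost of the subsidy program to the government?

Pre-subsidy: 806.5 - 2.5P = -241.5 + 5.5P gives P* = 131, Q* = 479.
With the subsidy, sellers receive Ps = Pb + 48 for each unit, where Pb is the price buyers pay.
Supply in terms of Pb becomes Qs = -241.5 + 5.5(Pb + 48) = 22.5 + 5.5Pb. Setting this equal to demand: 806.5 - 2.5Pb = 22.5 + 5.5Pb, so Pb = 98.
Sellers receive Ps = 98 + 48 = 146; Q' = 806.5 − 2.5·98 = 561.5.
Government outlay = subsidy × quantity = 48 × 561.5 = 26952.

Government cost = 26952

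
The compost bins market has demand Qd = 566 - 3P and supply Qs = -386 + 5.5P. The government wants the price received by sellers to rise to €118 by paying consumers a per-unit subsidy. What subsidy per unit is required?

Required subsidy s = €17 per unit

At a seller price of 118, quantity supplied is -386 + 5.5·118 = 263.
Buyers absorb 263 only when they pay Pb with 566 − 3·Pb = 263, i.e. Pb = 101.
s = Ps − Pb = 118 − 101 = 17.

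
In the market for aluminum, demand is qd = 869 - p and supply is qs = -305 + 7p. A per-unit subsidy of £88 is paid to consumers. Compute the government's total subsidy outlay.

Pre-subsidy: 869 - p = -305 + 7p gives p* = 146.75, q* = 722.25.
With the rebate, buyers effectively pay pb = ps − 88, where ps is the price sellers receive.
Demand in terms of ps becomes qd = 869 − 1(ps − 88) = 957 - ps. Setting this equal to supply: 957 - ps = -305 + 7ps, so ps = 157.75.
Buyers pay pb = 157.75 − 88 = 69.75; q' = -305 + 7·157.75 = 799.25.
Government outlay = subsidy × quantity = 88 × 799.25 = 70334.

Government cost = £70334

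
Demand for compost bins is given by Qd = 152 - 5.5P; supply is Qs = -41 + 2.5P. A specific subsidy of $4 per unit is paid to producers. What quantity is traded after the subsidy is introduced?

Q' = 26.1875

Pre-subsidy: 152 - 5.5P = -41 + 2.5P gives P* = 24.125, Q* = 19.3125.
With the subsidy, sellers receive Ps = Pb + 4 for each unit, where Pb is the price buyers pay.
Supply in terms of Pb becomes Qs = -41 + 2.5(Pb + 4) = -31 + 2.5Pb. Setting this equal to demand: 152 - 5.5Pb = -31 + 2.5Pb, so Pb = 22.875.
Sellers receive Ps = 22.875 + 4 = 26.875; Q' = 152 − 5.5·22.875 = 26.1875.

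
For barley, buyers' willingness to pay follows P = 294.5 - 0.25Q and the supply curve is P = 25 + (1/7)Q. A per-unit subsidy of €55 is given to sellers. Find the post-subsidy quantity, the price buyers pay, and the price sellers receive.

Q' = 826; buyers pay €88; sellers receive €143

Pre-subsidy: 294.5 - 0.25Q = 25 + (1/7)Q gives Q* = 686 and P* = 123.
With the subsidy, sellers receive Ps = Pb + 55 for each unit, where Pb is the price buyers pay.
On the curves, Pb = 294.5 - 0.25Q and Ps = 25 + (1/7)Q; the wedge Ps − Pb = 55 gives 25 + (1/7)Q − (294.5 - 0.25Q) = 55, so Q' = 826.
Then Pb = 294.5 − 0.25·826 = 88 and Ps = 25 + (1/7)·826 = 143.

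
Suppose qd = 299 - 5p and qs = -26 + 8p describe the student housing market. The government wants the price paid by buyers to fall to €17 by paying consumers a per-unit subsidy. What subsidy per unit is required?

Required subsidy s = €13 per unit

At a buyer price of 17, quantity demanded is 299 − 5·17 = 214.
Sellers supply 214 only when they receive ps with -26 + 8·ps = 214, i.e. ps = 30.
s = ps − pb = 30 − 17 = 13.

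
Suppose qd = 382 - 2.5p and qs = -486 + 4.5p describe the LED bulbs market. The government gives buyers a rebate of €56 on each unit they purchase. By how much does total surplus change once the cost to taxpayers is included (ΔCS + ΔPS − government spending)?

Net change in total surplus = -€2520

Pre-subsidy: 382 - 2.5p = -486 + 4.5p gives p* = 124, q* = 72.
With the rebate, buyers effectively pay pb = ps − 56, where ps is the price sellers receive.
Demand in terms of ps becomes qd = 382 − 2.5(ps − 56) = 522 - 2.5ps. Setting this equal to supply: 522 - 2.5ps = -486 + 4.5ps, so ps = 144.
Buyers pay pb = 144 − 56 = 88; q' = -486 + 4.5·144 = 162.
ΔCS = ½(72 + 162)(124 − 88) = 4212; ΔPS = ½(72 + 162)(144 − 124) = 2340.
Government spending = 56 × 162 = 9072.
Net change = 4212 + 2340 − 9072 = -2520. The loss equals the DWL triangle ½·56·90.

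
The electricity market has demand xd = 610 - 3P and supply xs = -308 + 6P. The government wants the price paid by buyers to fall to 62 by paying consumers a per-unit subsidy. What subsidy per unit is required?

Required subsidy s = 60 per unit

At a buyer price of 62, quantity demanded is 610 − 3·62 = 424.
Sellers supply 424 only when they receive Ps with -308 + 6·Ps = 424, i.e. Ps = 122.
s = Ps − Pb = 122 − 62 = 60.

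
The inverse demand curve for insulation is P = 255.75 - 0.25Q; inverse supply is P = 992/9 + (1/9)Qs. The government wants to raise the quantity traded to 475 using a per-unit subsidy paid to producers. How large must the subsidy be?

Required subsidy s = 26 per unit

At Q = 475, from the demand curve buyers pay Pb = 255.75 − 0.25·475 = 137; from the supply curve sellers need Ps = 992/9 + (1/9)·475 = 163.
The subsidy must fill the gap: s = Ps − Pb = 163 − 137 = 26.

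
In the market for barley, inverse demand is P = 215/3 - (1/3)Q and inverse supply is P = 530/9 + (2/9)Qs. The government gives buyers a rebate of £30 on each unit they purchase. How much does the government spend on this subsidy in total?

Government cost = £2310

Pre-subsidy: 215/3 - (1/3)Q = 530/9 + (2/9)Q gives Q* = 23 and P* = 64.
With the rebate, buyers effectively pay Pb = Ps − 30, where Ps is the price sellers receive.
On the curves, Pb = 215/3 - (1/3)Q and Ps = 530/9 + (2/9)Q; the wedge Ps − Pb = 30 gives 530/9 + (2/9)Q − (215/3 - (1/3)Q) = 30, so Q' = 77.
Then Pb = 215/3 − (1/3)·77 = 46 and Ps = 530/9 + (2/9)·77 = 76.
Government outlay = subsidy × quantity = 30 × 77 = 2310.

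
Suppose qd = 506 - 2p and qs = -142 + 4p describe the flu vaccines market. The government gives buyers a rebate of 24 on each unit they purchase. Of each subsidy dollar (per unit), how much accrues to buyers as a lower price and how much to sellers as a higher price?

Buyers gain 16 per unit; sellers gain 8 per unit

Pre-subsidy: 506 - 2p = -142 + 4p gives p* = 108, q* = 290.
With the rebate, buyers effectively pay pb = ps − 24, where ps is the price sellers receive.
Demand in terms of ps becomes qd = 506 − 2(ps − 24) = 554 - 2ps. Setting this equal to supply: 554 - 2ps = -142 + 4ps, so ps = 116.
Buyers pay pb = 116 − 24 = 92; q' = -142 + 4·116 = 322.
Buyers' price falls by p* − pb = 108 − 92 = 16; sellers' price rises by ps − p* = 116 − 108 = 8.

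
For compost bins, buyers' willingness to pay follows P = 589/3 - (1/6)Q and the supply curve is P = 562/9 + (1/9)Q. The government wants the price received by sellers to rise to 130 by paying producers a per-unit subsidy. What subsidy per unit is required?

Required subsidy s = 35 per unit

At a seller price of 130, quantity supplied is -562 + 9·130 = 608.
Buyers absorb 608 only when they pay Pb = 589/3 − (1/6)·608 = 95.
s = Ps − Pb = 130 − 95 = 35.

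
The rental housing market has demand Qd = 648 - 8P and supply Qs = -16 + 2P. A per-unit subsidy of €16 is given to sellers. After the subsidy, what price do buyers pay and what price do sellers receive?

Buyers pay €63.2; sellers receive €79.2

Pre-subsidy: 648 - 8P = -16 + 2P gives P* = 66.4, Q* = 116.8.
With the subsidy, sellers receive Ps = Pb + 16 for each unit, where Pb is the price buyers pay.
Supply in terms of Pb becomes Qs = -16 + 2(Pb + 16) = 16 + 2Pb. Setting this equal to demand: 648 - 8Pb = 16 + 2Pb, so Pb = 63.2.
Sellers receive Ps = 63.2 + 16 = 79.2; Q' = 648 − 8·63.2 = 142.4.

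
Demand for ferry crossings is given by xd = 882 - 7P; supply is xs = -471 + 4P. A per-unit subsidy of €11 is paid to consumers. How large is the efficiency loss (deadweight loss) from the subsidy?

Deadweight loss = €154

Pre-subsidy: 882 - 7P = -471 + 4P gives P* = 123, x* = 21.
With the rebate, buyers effectively pay Pb = Ps − 11, where Ps is the price sellers receive.
Demand in terms of Ps becomes xd = 882 − 7(Ps − 11) = 959 - 7Ps. Setting this equal to supply: 959 - 7Ps = -471 + 4Ps, so Ps = 130.
Buyers pay Pb = 130 − 11 = 119; x' = -471 + 4·130 = 49.
The subsidy expands output by 49 − 21 = 28 past the efficient level; on those units the gap between marginal cost and willingness to pay runs from 0 up to 11.
DWL = ½ × 11 × 28 = 154.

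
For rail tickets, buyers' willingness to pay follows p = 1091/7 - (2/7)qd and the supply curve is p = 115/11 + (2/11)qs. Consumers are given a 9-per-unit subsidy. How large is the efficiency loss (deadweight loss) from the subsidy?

Pre-subsidy: 1091/7 - (2/7)q = 115/11 + (2/11)q gives q* = 311 and p* = 67.
With the rebate, buyers effectively pay pb = ps − 9, where ps is the price sellers receive.
On the curves, pb = 1091/7 - (2/7)q and ps = 115/11 + (2/11)q; the wedge ps − pb = 9 gives 115/11 + (2/11)q − (1091/7 - (2/7)q) = 9, so q' = 330.25.
Then pb = 1091/7 − (2/7)·330.25 = 61.5 and ps = 115/11 + (2/11)·330.25 = 70.5.
The subsidy expands output by 330.25 − 311 = 19.25 past the efficient level; on those units the gap between marginal cost and willingness to pay runs from 0 up to 9.
DWL = ½ × 9 × 19.25 = 86.625.

Deadweight loss = 86.625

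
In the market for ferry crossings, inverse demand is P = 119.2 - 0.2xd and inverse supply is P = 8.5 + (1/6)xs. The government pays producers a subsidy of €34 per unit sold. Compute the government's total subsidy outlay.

Government cost = 147594/11

Pre-subsidy: 119.2 - 0.2x = 8.5 + (1/6)x gives x* = 3321/11 and P* = 647/11.
With the subsidy, sellers receive Ps = Pb + 34 for each unit, where Pb is the price buyers pay.
On the curves, Pb = 119.2 - 0.2x and Ps = 8.5 + (1/6)x; the wedge Ps − Pb = 34 gives 8.5 + (1/6)x − (119.2 - 0.2x) = 34, so x' = 4341/11.
Then Pb = 119.2 − 0.2·(4341/11) = 443/11 and Ps = 8.5 + (1/6)·(4341/11) = 817/11.
Government outlay = subsidy × quantity = 34 × 4341/11 = 147594/11.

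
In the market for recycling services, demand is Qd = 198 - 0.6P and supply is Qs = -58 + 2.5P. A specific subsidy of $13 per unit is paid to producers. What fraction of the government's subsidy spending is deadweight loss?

DWL / government spending = 5/246

Pre-subsidy: 198 - 0.6P = -58 + 2.5P gives P* = 2560/31, Q* = 4602/31.
With the subsidy, sellers receive Ps = Pb + 13 for each unit, where Pb is the price buyers pay.
Supply in terms of Pb becomes Qs = -58 + 2.5(Pb + 13) = -25.5 + 2.5Pb. Setting this equal to demand: 198 - 0.6Pb = -25.5 + 2.5Pb, so Pb = 2235/31.
Sellers receive Ps = 2235/31 + 13 = 2638/31; Q' = 198 − 0.6·(2235/31) = 4797/31.
ΔCS = ½(4602/31 + 4797/31)(2560/31 − 2235/31) = 3054675/1922; ΔPS = ½(4602/31 + 4797/31)(2638/31 − 2560/31) = 366561/961.
Government spending = 13 × 4797/31 = 62361/31.
DWL = ½ × 13 × (4797/31 − 4602/31) = 2535/62; fraction = (2535/62) / (62361/31) = 5/246.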